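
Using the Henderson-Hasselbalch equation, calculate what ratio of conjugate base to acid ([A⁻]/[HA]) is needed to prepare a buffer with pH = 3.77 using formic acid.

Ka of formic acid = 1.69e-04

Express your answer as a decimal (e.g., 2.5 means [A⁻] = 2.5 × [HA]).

pKa = -log(1.69e-04) = 3.7721. pH = pKa + log([A⁻]/[HA]), so log([A⁻]/[HA]) = pH − pKa = 3.77 − 3.7721 = -0.0021. [A⁻]/[HA] = 10^(-0.0021) = 0.995

[A⁻]/[HA] = 0.995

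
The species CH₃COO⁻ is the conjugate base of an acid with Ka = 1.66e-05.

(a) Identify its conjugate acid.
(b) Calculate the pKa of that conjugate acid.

(a) The conjugate acid is formed by adding one H⁺ to CH₃COO⁻, giving CH₃COOH. (b) pKa = -log(Ka) = -log(1.66e-05) = 4.78.

Conjugate acid: CH₃COOH; pK_a = 4.78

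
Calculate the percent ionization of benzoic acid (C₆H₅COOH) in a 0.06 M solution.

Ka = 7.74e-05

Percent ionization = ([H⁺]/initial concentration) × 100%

Using Ka equilibrium: x² + Ka×x - Ka×C = 0. Solving: [H⁺] = 2.1166e-03. Percent = (2.1166e-03/0.06) × 100

Percent ionization = 3.53%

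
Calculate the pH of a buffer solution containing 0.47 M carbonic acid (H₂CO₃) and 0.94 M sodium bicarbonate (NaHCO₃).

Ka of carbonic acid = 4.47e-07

pKa = -log(4.47e-07) = 6.35. pH = pKa + log([A⁻]/[HA]) = 6.35 + log(0.94/0.47)

pH = 6.65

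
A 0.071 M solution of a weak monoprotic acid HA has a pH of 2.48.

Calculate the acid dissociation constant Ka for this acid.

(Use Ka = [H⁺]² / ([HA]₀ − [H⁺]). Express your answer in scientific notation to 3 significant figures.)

[H⁺] = 10^(−pH) = 10^(−2.48) = 3.311e-03 M. For HA ⇌ H⁺ + A⁻, Ka = [H⁺][A⁻]/[HA] = [H⁺]² / ([HA]₀ − [H⁺]) = (3.311e-03)² / (0.071 − 3.311e-03) = 1.62e-04.

K_a = 1.62e-04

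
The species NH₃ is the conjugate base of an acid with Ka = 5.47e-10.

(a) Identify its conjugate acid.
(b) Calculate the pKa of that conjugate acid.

(a) The conjugate acid is formed by adding one H⁺ to NH₃, giving NH₄⁺. (b) pKa = -log(Ka) = -log(5.47e-10) = 9.26.

Conjugate acid: NH₄⁺; pK_a = 9.26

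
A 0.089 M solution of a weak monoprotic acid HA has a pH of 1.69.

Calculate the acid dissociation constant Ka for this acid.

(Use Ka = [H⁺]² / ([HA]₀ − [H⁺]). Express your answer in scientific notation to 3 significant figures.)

[H⁺] = 10^(−pH) = 10^(−1.69) = 2.042e-02 M. For HA ⇌ H⁺ + A⁻, Ka = [H⁺][A⁻]/[HA] = [H⁺]² / ([HA]₀ − [H⁺]) = (2.042e-02)² / (0.089 − 2.042e-02) = 6.08e-03.

K_a = 6.08e-03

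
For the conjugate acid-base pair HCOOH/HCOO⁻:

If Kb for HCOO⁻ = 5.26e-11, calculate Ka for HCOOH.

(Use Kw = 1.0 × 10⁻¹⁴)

For a conjugate pair Ka × Kb = Kw, so Ka = Kw/Kb = 1.0 × 10⁻¹⁴ / 5.26e-11 = 1.90e-04.

K_a = 1.90e-04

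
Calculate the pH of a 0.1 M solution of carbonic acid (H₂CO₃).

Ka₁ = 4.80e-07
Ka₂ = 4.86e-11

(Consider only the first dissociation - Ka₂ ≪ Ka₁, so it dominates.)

First dissociation dominates. From Ka₁ = [H⁺][HA⁻]/[H₂A], x² + Ka₁·x − Ka₁·C = 0 with C = 0.1 M and Ka₁ = 4.80e-07. Solving: [H⁺] = (−Ka₁ + √(Ka₁² + 4·Ka₁·C)) / 2 = 2.1885e-04 M. pH = -log(2.1885e-04) = 3.66.

pH = 3.66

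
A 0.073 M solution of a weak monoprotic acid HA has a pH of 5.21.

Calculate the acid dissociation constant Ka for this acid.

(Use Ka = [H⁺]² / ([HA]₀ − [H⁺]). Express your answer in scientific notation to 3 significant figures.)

[H⁺] = 10^(−pH) = 10^(−5.21) = 6.166e-06 M. For HA ⇌ H⁺ + A⁻, Ka = [H⁺][A⁻]/[HA] = [H⁺]² / ([HA]₀ − [H⁺]) = (6.166e-06)² / (0.073 − 6.166e-06) = 5.21e-10.

K_a = 5.21e-10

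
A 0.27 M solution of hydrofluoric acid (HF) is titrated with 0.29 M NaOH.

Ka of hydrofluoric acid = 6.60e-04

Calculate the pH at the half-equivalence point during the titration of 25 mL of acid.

At half-equivalence [HA] = [A⁻], so Henderson-Hasselbalch gives pH = pKa = -log(6.60e-04) = 3.18.

pH = pKa = 3.18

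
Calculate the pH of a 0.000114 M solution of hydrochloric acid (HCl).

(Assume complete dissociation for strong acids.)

[H⁺] = 0.000114 M for strong acid. pH = -log[H⁺] = -log(0.000114)

pH = 3.94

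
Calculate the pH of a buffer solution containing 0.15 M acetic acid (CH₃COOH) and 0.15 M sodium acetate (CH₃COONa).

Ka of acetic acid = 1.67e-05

pKa = -log(1.67e-05) = 4.78. pH = pKa + log([A⁻]/[HA]) = 4.78 + log(0.15/0.15)

pH = 4.78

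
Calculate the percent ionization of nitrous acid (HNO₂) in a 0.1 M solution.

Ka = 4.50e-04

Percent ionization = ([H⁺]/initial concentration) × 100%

Using Ka equilibrium: x² + Ka×x - Ka×C = 0. Solving: [H⁺] = 6.4870e-03. Percent = (6.4870e-03/0.1) × 100

Percent ionization = 6.49%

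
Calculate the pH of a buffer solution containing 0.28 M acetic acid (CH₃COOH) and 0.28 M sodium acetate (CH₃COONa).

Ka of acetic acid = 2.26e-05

pKa = -log(2.26e-05) = 4.65. pH = pKa + log([A⁻]/[HA]) = 4.65 + log(0.28/0.28)

pH = 4.65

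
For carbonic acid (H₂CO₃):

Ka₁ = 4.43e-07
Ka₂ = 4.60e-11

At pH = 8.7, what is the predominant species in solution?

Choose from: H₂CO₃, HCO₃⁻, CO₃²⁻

pKa₁ = 6.35, pKa₂ = 10.34. For a polyprotic acid the predominant species crosses at each pKa: below pKa_n the protonated form dominates, above it the deprotonated form does. At pH = 8.7, the predominant species is HCO₃⁻.

HCO₃⁻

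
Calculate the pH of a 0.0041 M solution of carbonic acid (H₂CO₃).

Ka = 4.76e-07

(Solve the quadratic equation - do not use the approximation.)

x² + Ka×x - Ka×C = 0. Using quadratic formula: [H⁺] = 4.3940e-05

pH = 4.36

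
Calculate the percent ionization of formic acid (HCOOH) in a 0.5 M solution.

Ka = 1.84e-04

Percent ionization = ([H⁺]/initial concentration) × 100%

Using Ka equilibrium: x² + Ka×x - Ka×C = 0. Solving: [H⁺] = 9.5001e-03. Percent = (9.5001e-03/0.5) × 100

Percent ionization = 1.9%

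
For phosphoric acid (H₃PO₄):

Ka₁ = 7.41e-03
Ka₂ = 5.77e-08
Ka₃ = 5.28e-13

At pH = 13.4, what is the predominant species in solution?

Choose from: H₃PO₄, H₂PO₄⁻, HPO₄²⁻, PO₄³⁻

pKa₁ = 2.13, pKa₂ = 7.24, pKa₃ = 12.28. For a polyprotic acid the predominant species crosses at each pKa: below pKa_n the protonated form dominates, above it the deprotonated form does. At pH = 13.4, the predominant species is PO₄³⁻.

PO₄³⁻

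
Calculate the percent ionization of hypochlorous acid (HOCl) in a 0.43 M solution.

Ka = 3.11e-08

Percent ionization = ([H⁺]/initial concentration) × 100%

Using Ka equilibrium: x² + Ka×x - Ka×C = 0. Solving: [H⁺] = 1.1563e-04. Percent = (1.1563e-04/0.43) × 100

Percent ionization = 0.0269%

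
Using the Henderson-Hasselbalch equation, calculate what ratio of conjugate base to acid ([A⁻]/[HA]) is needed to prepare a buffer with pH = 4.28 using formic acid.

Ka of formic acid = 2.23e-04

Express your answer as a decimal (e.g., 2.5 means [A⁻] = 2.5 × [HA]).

pKa = -log(2.23e-04) = 3.6517. pH = pKa + log([A⁻]/[HA]), so log([A⁻]/[HA]) = pH − pKa = 4.28 − 3.6517 = 0.6283. [A⁻]/[HA] = 10^(0.6283) = 4.25

[A⁻]/[HA] = 4.25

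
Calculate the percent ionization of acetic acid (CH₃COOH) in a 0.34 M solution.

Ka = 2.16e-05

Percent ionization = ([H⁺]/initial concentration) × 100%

Using Ka equilibrium: x² + Ka×x - Ka×C = 0. Solving: [H⁺] = 2.6992e-03. Percent = (2.6992e-03/0.34) × 100

Percent ionization = 0.794%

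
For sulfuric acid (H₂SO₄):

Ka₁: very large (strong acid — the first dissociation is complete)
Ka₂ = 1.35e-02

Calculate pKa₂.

pKa₂ = -log(Ka₂) = -log(1.35e-02) = 1.87.

pK_{a2} = 1.87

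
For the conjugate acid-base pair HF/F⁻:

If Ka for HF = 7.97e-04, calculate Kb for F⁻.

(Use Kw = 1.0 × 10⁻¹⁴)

For a conjugate pair Ka × Kb = Kw, so Kb = Kw/Ka = 1.0 × 10⁻¹⁴ / 7.97e-04 = 1.25e-11.

K_b = 1.25e-11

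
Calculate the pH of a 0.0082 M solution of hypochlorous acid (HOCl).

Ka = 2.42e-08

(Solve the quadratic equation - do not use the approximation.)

x² + Ka×x - Ka×C = 0. Using quadratic formula: [H⁺] = 1.4075e-05

pH = 4.85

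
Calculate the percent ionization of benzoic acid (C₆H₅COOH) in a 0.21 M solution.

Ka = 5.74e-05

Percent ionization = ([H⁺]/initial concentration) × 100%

Using Ka equilibrium: x² + Ka×x - Ka×C = 0. Solving: [H⁺] = 3.4433e-03. Percent = (3.4433e-03/0.21) × 100

Percent ionization = 1.64%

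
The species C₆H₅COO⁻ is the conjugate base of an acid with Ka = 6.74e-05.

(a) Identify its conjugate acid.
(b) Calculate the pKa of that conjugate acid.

(a) The conjugate acid is formed by adding one H⁺ to C₆H₅COO⁻, giving C₆H₅COOH. (b) pKa = -log(Ka) = -log(6.74e-05) = 4.17.

Conjugate acid: C₆H₅COOH; pK_a = 4.17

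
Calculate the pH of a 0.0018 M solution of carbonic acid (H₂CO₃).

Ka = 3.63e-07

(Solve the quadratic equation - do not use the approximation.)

x² + Ka×x - Ka×C = 0. Using quadratic formula: [H⁺] = 2.5381e-05

pH = 4.60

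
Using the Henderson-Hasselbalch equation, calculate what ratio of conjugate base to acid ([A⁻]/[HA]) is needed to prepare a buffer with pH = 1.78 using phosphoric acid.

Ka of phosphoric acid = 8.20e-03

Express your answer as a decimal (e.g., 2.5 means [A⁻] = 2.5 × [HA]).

pKa = -log(8.20e-03) = 2.0862. pH = pKa + log([A⁻]/[HA]), so log([A⁻]/[HA]) = pH − pKa = 1.78 − 2.0862 = -0.3062. [A⁻]/[HA] = 10^(-0.3062) = 0.494

[A⁻]/[HA] = 0.494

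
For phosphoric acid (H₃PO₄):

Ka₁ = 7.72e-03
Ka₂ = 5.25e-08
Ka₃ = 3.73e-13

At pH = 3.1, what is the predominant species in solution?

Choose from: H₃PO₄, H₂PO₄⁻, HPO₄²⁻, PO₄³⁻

pKa₁ = 2.11, pKa₂ = 7.28, pKa₃ = 12.43. For a polyprotic acid the predominant species crosses at each pKa: below pKa_n the protonated form dominates, above it the deprotonated form does. At pH = 3.1, the predominant species is H₂PO₄⁻.

H₂PO₄⁻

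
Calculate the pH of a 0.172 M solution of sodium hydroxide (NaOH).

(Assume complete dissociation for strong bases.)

[OH⁻] = 0.172 M for strong base. pOH = -log[OH⁻] = 0.76, pH = 14 - pOH

pH = 13.24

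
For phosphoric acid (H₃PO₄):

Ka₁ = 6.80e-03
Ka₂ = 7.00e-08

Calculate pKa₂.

pKa₂ = -log(Ka₂) = -log(7.00e-08) = 7.15.

pK_{a2} = 7.15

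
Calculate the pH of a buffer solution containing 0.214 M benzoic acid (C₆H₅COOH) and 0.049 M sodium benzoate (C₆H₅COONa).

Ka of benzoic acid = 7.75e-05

pKa = -log(7.75e-05) = 4.11. pH = pKa + log([A⁻]/[HA]) = 4.11 + log(0.049/0.214)

pH = 3.47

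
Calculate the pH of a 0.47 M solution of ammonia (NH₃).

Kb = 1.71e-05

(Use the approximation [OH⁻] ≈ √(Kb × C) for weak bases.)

[OH⁻] = √(Kb × C) = √(1.71e-05 × 0.47) = 2.8350e-03. pOH = 2.55, pH = 14 - pOH

pH = 11.45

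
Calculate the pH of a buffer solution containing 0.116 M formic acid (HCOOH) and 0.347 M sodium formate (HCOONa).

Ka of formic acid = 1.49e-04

pKa = -log(1.49e-04) = 3.83. pH = pKa + log([A⁻]/[HA]) = 3.83 + log(0.347/0.116)

pH = 4.30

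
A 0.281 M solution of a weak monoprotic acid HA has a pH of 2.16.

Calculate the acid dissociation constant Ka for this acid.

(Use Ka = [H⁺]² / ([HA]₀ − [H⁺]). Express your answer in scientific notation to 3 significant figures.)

[H⁺] = 10^(−pH) = 10^(−2.16) = 6.918e-03 M. For HA ⇌ H⁺ + A⁻, Ka = [H⁺][A⁻]/[HA] = [H⁺]² / ([HA]₀ − [H⁺]) = (6.918e-03)² / (0.281 − 6.918e-03) = 1.75e-04.

K_a = 1.75e-04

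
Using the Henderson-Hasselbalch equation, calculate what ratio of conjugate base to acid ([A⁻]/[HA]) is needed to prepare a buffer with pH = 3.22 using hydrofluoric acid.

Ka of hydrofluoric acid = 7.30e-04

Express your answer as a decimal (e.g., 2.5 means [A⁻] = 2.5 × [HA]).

pKa = -log(7.30e-04) = 3.1367. pH = pKa + log([A⁻]/[HA]), so log([A⁻]/[HA]) = pH − pKa = 3.22 − 3.1367 = 0.0833. [A⁻]/[HA] = 10^(0.0833) = 1.21

[A⁻]/[HA] = 1.21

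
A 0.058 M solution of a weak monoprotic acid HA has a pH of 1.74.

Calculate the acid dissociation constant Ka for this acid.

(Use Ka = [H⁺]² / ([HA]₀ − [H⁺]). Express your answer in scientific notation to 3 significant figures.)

[H⁺] = 10^(−pH) = 10^(−1.74) = 1.820e-02 M. For HA ⇌ H⁺ + A⁻, Ka = [H⁺][A⁻]/[HA] = [H⁺]² / ([HA]₀ − [H⁺]) = (1.820e-02)² / (0.058 − 1.820e-02) = 8.32e-03.

K_a = 8.32e-03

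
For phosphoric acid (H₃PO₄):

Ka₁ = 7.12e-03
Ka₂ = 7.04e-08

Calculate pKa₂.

pKa₂ = -log(Ka₂) = -log(7.04e-08) = 7.15.

pK_{a2} = 7.15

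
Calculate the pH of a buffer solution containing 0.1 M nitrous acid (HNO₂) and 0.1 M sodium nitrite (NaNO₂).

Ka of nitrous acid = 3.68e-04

pKa = -log(3.68e-04) = 3.43. pH = pKa + log([A⁻]/[HA]) = 3.43 + log(0.1/0.1)

pH = 3.43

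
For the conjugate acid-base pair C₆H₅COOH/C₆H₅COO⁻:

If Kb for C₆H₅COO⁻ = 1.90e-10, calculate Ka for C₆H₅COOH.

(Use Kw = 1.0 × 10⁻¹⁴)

For a conjugate pair Ka × Kb = Kw, so Ka = Kw/Kb = 1.0 × 10⁻¹⁴ / 1.90e-10 = 5.26e-05.

K_a = 5.26e-05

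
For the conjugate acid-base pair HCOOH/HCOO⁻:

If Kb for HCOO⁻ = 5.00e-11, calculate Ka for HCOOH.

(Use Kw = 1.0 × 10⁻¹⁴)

For a conjugate pair Ka × Kb = Kw, so Ka = Kw/Kb = 1.0 × 10⁻¹⁴ / 5.00e-11 = 2.00e-04.

K_a = 2.00e-04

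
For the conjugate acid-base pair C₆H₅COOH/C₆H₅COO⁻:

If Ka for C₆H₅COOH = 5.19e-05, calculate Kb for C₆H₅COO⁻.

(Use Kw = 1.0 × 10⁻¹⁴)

For a conjugate pair Ka × Kb = Kw, so Kb = Kw/Ka = 1.0 × 10⁻¹⁴ / 5.19e-05 = 1.93e-10.

K_b = 1.93e-10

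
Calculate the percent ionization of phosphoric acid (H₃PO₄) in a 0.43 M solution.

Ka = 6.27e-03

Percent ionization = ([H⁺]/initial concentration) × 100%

Using Ka equilibrium: x² + Ka×x - Ka×C = 0. Solving: [H⁺] = 4.8884e-02. Percent = (4.8884e-02/0.43) × 100

Percent ionization = 11.4%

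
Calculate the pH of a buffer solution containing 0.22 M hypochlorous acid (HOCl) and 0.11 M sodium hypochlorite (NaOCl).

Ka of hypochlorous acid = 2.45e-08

pKa = -log(2.45e-08) = 7.61. pH = pKa + log([A⁻]/[HA]) = 7.61 + log(0.11/0.22)

pH = 7.31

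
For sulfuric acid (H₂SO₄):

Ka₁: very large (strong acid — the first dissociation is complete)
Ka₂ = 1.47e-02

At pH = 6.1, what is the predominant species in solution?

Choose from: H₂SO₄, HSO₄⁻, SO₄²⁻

The first dissociation is complete, so H₂SO₄ itself is never the predominant species in water; pKa₂ = -log(1.47e-02) = 1.83. For a polyprotic acid the predominant species crosses at each pKa: below pKa_n the protonated form dominates, above it the deprotonated form does. At pH = 6.1, the predominant species is SO₄²⁻.

SO₄²⁻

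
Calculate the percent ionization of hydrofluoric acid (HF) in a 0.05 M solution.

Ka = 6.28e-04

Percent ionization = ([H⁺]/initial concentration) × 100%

Using Ka equilibrium: x² + Ka×x - Ka×C = 0. Solving: [H⁺] = 5.2984e-03. Percent = (5.2984e-03/0.05) × 100

Percent ionization = 10.6%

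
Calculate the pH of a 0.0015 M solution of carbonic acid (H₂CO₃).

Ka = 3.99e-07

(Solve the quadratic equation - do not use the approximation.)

x² + Ka×x - Ka×C = 0. Using quadratic formula: [H⁺] = 2.4266e-05

pH = 4.62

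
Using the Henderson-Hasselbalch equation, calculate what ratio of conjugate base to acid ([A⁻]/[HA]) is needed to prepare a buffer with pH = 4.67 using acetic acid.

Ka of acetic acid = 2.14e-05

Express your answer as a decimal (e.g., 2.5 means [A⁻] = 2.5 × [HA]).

pKa = -log(2.14e-05) = 4.6696. pH = pKa + log([A⁻]/[HA]), so log([A⁻]/[HA]) = pH − pKa = 4.67 − 4.6696 = 0.0004. [A⁻]/[HA] = 10^(0.0004) = 1.00

[A⁻]/[HA] = 1.00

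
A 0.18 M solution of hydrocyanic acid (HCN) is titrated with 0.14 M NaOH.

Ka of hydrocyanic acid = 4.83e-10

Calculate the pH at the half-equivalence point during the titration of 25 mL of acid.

At half-equivalence [HA] = [A⁻], so Henderson-Hasselbalch gives pH = pKa = -log(4.83e-10) = 9.32.

pH = pKa = 9.32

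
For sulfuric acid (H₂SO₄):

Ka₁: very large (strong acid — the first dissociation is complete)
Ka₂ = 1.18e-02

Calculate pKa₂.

pKa₂ = -log(Ka₂) = -log(1.18e-02) = 1.93.

pK_{a2} = 1.93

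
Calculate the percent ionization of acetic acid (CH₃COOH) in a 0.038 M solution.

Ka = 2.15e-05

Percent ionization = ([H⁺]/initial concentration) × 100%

Using Ka equilibrium: x² + Ka×x - Ka×C = 0. Solving: [H⁺] = 8.9319e-04. Percent = (8.9319e-04/0.038) × 100

Percent ionization = 2.35%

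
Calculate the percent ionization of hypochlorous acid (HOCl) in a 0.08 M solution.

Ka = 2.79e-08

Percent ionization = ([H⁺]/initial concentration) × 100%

Using Ka equilibrium: x² + Ka×x - Ka×C = 0. Solving: [H⁺] = 4.7230e-05. Percent = (4.7230e-05/0.08) × 100

Percent ionization = 0.059%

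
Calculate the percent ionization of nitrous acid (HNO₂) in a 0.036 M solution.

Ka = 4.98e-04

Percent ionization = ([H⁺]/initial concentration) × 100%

Using Ka equilibrium: x² + Ka×x - Ka×C = 0. Solving: [H⁺] = 3.9925e-03. Percent = (3.9925e-03/0.036) × 100

Percent ionization = 11.1%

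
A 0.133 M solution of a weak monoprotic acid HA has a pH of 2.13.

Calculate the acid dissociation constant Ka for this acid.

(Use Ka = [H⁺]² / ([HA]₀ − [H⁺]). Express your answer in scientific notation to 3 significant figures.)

[H⁺] = 10^(−pH) = 10^(−2.13) = 7.413e-03 M. For HA ⇌ H⁺ + A⁻, Ka = [H⁺][A⁻]/[HA] = [H⁺]² / ([HA]₀ − [H⁺]) = (7.413e-03)² / (0.133 − 7.413e-03) = 4.38e-04.

K_a = 4.38e-04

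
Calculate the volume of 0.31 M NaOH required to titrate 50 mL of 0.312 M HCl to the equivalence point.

At equivalence: moles acid = moles base. moles HCl = 0.312 × 50/1000 = 0.0156 mol. V_base = moles / 0.31 × 1000 = 50.3 mL.

V_{base} = 50.3 mL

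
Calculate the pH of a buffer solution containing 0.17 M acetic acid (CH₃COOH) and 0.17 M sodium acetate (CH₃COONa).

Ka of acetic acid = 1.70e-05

pKa = -log(1.70e-05) = 4.77. pH = pKa + log([A⁻]/[HA]) = 4.77 + log(0.17/0.17)

pH = 4.77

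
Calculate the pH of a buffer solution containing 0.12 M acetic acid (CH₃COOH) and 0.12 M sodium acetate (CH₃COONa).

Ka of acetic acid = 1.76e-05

pKa = -log(1.76e-05) = 4.75. pH = pKa + log([A⁻]/[HA]) = 4.75 + log(0.12/0.12)

pH = 4.75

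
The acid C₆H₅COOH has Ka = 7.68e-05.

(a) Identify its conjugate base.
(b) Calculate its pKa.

(a) The conjugate base is formed by removing one H⁺ from C₆H₅COOH, giving C₆H₅COO⁻. (b) pKa = -log(Ka) = -log(7.68e-05) = 4.11.

Conjugate base: C₆H₅COO⁻; pK_a = 4.11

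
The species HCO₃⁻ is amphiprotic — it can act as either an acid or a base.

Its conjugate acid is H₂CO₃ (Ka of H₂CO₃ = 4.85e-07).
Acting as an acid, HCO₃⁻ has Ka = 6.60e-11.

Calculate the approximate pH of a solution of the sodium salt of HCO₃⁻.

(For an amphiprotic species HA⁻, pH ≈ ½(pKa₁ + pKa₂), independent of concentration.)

pKa₁ = -log(4.85e-07) = 6.31; pKa₂ = -log(6.60e-11) = 10.18. For an amphiprotic species, pH ≈ ½(pKa₁ + pKa₂) = ½(6.31 + 10.18) = 8.25.

pH = 8.25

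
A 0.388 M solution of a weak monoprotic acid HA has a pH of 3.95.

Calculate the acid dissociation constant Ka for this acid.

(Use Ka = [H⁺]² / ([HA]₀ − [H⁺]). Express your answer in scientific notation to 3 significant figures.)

[H⁺] = 10^(−pH) = 10^(−3.95) = 1.122e-04 M. For HA ⇌ H⁺ + A⁻, Ka = [H⁺][A⁻]/[HA] = [H⁺]² / ([HA]₀ − [H⁺]) = (1.122e-04)² / (0.388 − 1.122e-04) = 3.25e-08.

K_a = 3.25e-08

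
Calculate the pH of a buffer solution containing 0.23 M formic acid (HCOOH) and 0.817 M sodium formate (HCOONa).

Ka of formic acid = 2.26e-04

pKa = -log(2.26e-04) = 3.65. pH = pKa + log([A⁻]/[HA]) = 3.65 + log(0.817/0.23)

pH = 4.20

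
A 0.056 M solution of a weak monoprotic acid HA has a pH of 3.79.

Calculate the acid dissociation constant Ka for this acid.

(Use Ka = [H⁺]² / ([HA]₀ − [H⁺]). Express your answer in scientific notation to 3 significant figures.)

[H⁺] = 10^(−pH) = 10^(−3.79) = 1.622e-04 M. For HA ⇌ H⁺ + A⁻, Ka = [H⁺][A⁻]/[HA] = [H⁺]² / ([HA]₀ − [H⁺]) = (1.622e-04)² / (0.056 − 1.622e-04) = 4.71e-07.

K_a = 4.71e-07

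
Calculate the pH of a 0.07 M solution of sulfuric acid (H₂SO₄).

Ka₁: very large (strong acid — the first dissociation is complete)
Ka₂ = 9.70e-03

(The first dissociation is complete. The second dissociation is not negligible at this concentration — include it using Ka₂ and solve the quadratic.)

First dissociation is complete: [H⁺]₀ = [HSO₄⁻]₀ = C = 0.07 M. Second dissociation HSO₄⁻ ⇌ H⁺ + SO₄²⁻: let x = [SO₄²⁻]. Ka₂ = (C + x)·x / (C − x) = 9.70e-03 → x² + (C + Ka₂)·x − Ka₂·C = 0 → x² + 0.07970·x − 6.790e-04 = 0. x = (−0.07970 + √(0.07970² + 4 × 6.790e-04)) / 2 = 7.7633e-03 M. [H⁺] = C + x = 0.07 + 7.7633e-03 = 7.7763e-02 M. pH = -log(7.7763e-02) = 1.11.

pH = 1.11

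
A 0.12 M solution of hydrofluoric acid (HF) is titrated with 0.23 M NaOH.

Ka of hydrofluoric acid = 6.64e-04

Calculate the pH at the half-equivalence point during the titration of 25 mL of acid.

At half-equivalence [HA] = [A⁻], so Henderson-Hasselbalch gives pH = pKa = -log(6.64e-04) = 3.18.

pH = pKa = 3.18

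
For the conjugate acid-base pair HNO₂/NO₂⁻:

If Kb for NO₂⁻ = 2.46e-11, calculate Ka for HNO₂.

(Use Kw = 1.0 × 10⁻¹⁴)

For a conjugate pair Ka × Kb = Kw, so Ka = Kw/Kb = 1.0 × 10⁻¹⁴ / 2.46e-11 = 4.07e-04.

K_a = 4.07e-04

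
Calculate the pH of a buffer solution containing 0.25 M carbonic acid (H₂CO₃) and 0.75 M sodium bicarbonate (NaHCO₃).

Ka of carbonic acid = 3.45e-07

pKa = -log(3.45e-07) = 6.46. pH = pKa + log([A⁻]/[HA]) = 6.46 + log(0.75/0.25)

pH = 6.94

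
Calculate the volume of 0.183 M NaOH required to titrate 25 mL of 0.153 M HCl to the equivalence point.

At equivalence: moles acid = moles base. moles HCl = 0.153 × 25/1000 = 0.003825 mol. V_base = moles / 0.183 × 1000 = 20.9 mL.

V_{base} = 20.9 mL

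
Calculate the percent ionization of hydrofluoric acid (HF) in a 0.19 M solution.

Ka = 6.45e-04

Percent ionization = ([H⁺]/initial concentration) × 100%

Using Ka equilibrium: x² + Ka×x - Ka×C = 0. Solving: [H⁺] = 1.0752e-02. Percent = (1.0752e-02/0.19) × 100

Percent ionization = 5.66%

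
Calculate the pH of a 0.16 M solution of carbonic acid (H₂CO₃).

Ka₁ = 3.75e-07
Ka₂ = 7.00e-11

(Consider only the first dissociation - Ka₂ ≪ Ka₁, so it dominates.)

First dissociation dominates. From Ka₁ = [H⁺][HA⁻]/[H₂A], x² + Ka₁·x − Ka₁·C = 0 with C = 0.16 M and Ka₁ = 3.75e-07. Solving: [H⁺] = (−Ka₁ + √(Ka₁² + 4·Ka₁·C)) / 2 = 2.4476e-04 M. pH = -log(2.4476e-04) = 3.61.

pH = 3.61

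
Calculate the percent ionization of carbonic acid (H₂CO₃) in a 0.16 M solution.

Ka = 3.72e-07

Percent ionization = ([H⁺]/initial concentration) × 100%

Using Ka equilibrium: x² + Ka×x - Ka×C = 0. Solving: [H⁺] = 2.4378e-04. Percent = (2.4378e-04/0.16) × 100

Percent ionization = 0.152%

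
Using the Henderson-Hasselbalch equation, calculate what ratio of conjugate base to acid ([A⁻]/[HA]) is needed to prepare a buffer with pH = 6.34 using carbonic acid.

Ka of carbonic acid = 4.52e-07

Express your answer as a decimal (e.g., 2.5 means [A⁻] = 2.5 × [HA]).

pKa = -log(4.52e-07) = 6.3449. pH = pKa + log([A⁻]/[HA]), so log([A⁻]/[HA]) = pH − pKa = 6.34 − 6.3449 = -0.0049. [A⁻]/[HA] = 10^(-0.0049) = 0.989

[A⁻]/[HA] = 0.989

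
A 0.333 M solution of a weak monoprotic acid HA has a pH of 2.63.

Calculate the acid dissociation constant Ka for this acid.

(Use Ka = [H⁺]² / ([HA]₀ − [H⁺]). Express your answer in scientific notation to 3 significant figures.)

[H⁺] = 10^(−pH) = 10^(−2.63) = 2.344e-03 M. For HA ⇌ H⁺ + A⁻, Ka = [H⁺][A⁻]/[HA] = [H⁺]² / ([HA]₀ − [H⁺]) = (2.344e-03)² / (0.333 − 2.344e-03) = 1.66e-05.

K_a = 1.66e-05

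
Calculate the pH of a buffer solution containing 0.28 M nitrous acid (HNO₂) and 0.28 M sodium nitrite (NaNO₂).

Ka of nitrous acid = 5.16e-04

pKa = -log(5.16e-04) = 3.29. pH = pKa + log([A⁻]/[HA]) = 3.29 + log(0.28/0.28)

pH = 3.29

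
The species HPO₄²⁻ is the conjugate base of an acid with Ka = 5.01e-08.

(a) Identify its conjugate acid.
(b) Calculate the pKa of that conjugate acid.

(a) The conjugate acid is formed by adding one H⁺ to HPO₄²⁻, giving H₂PO₄⁻. (b) pKa = -log(Ka) = -log(5.01e-08) = 7.30.

Conjugate acid: H₂PO₄⁻; pK_a = 7.30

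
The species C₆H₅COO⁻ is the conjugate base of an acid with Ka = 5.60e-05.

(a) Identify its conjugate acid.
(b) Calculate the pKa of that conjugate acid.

(a) The conjugate acid is formed by adding one H⁺ to C₆H₅COO⁻, giving C₆H₅COOH. (b) pKa = -log(Ka) = -log(5.60e-05) = 4.25.

Conjugate acid: C₆H₅COOH; pK_a = 4.25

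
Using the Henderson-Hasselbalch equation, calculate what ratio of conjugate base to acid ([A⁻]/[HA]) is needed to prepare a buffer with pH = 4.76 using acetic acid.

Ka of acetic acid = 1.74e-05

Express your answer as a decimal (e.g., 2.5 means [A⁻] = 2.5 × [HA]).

pKa = -log(1.74e-05) = 4.7595. pH = pKa + log([A⁻]/[HA]), so log([A⁻]/[HA]) = pH − pKa = 4.76 − 4.7595 = 0.0005. [A⁻]/[HA] = 10^(0.0005) = 1.00

[A⁻]/[HA] = 1.00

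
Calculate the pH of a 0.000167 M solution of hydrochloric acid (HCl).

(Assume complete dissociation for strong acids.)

[H⁺] = 0.000167 M for strong acid. pH = -log[H⁺] = -log(0.000167)

pH = 3.78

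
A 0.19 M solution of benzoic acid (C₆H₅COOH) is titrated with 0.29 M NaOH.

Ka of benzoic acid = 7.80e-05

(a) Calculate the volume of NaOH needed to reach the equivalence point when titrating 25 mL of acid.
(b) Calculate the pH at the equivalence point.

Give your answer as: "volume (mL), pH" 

moles acid = 0.19 × 25/1000 = 0.00475 mol; V_base = moles/0.29 × 1000 = 16.4 mL. At equivalence only the conjugate base is present: [A⁻] = 0.00475/0.041 = 1.1479e-01 M. Kb = Kw/Ka = 1.28e-10; [OH⁻] = √(Kb × [A⁻]) = 3.8363e-06; pOH = 5.42; pH = 14 - pOH = 8.58.

V = 16.4 mL, pH = 8.58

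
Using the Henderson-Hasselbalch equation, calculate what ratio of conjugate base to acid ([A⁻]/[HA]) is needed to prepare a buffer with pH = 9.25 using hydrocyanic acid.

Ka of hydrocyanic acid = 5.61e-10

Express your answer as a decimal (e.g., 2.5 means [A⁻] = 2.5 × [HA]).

pKa = -log(5.61e-10) = 9.2510. pH = pKa + log([A⁻]/[HA]), so log([A⁻]/[HA]) = pH − pKa = 9.25 − 9.2510 = -0.0010. [A⁻]/[HA] = 10^(-0.0010) = 0.998

[A⁻]/[HA] = 0.998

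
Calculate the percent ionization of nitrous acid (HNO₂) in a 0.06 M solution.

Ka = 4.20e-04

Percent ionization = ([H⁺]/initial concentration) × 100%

Using Ka equilibrium: x² + Ka×x - Ka×C = 0. Solving: [H⁺] = 4.8144e-03. Percent = (4.8144e-03/0.06) × 100

Percent ionization = 8.02%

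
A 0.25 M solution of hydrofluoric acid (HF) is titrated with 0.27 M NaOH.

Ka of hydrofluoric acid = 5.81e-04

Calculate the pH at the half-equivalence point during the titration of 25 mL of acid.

At half-equivalence [HA] = [A⁻], so Henderson-Hasselbalch gives pH = pKa = -log(5.81e-04) = 3.24.

pH = pKa = 3.24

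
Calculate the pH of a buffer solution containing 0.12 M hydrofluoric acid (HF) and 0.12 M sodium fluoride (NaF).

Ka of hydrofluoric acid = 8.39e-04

pKa = -log(8.39e-04) = 3.08. pH = pKa + log([A⁻]/[HA]) = 3.08 + log(0.12/0.12)

pH = 3.08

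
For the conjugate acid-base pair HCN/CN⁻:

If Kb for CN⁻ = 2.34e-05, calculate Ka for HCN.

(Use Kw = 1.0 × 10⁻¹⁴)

For a conjugate pair Ka × Kb = Kw, so Ka = Kw/Kb = 1.0 × 10⁻¹⁴ / 2.34e-05 = 4.27e-10.

K_a = 4.27e-10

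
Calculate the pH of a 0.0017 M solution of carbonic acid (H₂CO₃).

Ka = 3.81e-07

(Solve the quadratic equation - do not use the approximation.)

x² + Ka×x - Ka×C = 0. Using quadratic formula: [H⁺] = 2.5260e-05

pH = 4.60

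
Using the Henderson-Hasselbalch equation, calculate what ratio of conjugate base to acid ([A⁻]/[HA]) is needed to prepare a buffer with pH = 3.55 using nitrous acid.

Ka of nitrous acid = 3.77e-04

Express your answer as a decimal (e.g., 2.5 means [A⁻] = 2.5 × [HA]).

pKa = -log(3.77e-04) = 3.4237. pH = pKa + log([A⁻]/[HA]), so log([A⁻]/[HA]) = pH − pKa = 3.55 − 3.4237 = 0.1263. [A⁻]/[HA] = 10^(0.1263) = 1.34

[A⁻]/[HA] = 1.34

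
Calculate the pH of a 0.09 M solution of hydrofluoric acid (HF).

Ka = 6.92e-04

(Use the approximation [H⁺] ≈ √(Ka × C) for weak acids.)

[H⁺] = √(Ka × C) = √(6.92e-04 × 0.09) = 7.8918e-03. pH = -log(7.8918e-03)

pH = 2.10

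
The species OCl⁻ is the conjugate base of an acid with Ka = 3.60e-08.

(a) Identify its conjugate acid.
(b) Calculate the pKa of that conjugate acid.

(a) The conjugate acid is formed by adding one H⁺ to OCl⁻, giving HOCl. (b) pKa = -log(Ka) = -log(3.60e-08) = 7.44.

Conjugate acid: HOCl; pK_a = 7.44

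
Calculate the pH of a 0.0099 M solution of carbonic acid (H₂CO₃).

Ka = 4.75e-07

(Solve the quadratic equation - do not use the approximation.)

x² + Ka×x - Ka×C = 0. Using quadratic formula: [H⁺] = 6.8338e-05

pH = 4.17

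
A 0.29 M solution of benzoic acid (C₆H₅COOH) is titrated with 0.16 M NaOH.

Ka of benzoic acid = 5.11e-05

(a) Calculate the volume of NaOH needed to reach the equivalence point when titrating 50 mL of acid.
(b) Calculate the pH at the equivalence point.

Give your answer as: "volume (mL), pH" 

moles acid = 0.29 × 50/1000 = 0.0145 mol; V_base = moles/0.16 × 1000 = 90.6 mL. At equivalence only the conjugate base is present: [A⁻] = 0.0145/0.141 = 1.0311e-01 M. Kb = Kw/Ka = 1.96e-10; [OH⁻] = √(Kb × [A⁻]) = 4.4920e-06; pOH = 5.35; pH = 14 - pOH = 8.65.

V = 90.6 mL, pH = 8.65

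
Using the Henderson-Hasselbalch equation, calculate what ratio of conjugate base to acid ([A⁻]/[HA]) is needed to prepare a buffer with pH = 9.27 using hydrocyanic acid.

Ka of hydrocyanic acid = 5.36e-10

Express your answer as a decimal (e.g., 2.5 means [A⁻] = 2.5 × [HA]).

pKa = -log(5.36e-10) = 9.2708. pH = pKa + log([A⁻]/[HA]), so log([A⁻]/[HA]) = pH − pKa = 9.27 − 9.2708 = -0.0008. [A⁻]/[HA] = 10^(-0.0008) = 0.998

[A⁻]/[HA] = 0.998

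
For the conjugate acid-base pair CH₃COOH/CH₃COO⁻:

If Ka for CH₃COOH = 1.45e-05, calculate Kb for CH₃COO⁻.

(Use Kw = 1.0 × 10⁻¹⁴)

For a conjugate pair Ka × Kb = Kw, so Kb = Kw/Ka = 1.0 × 10⁻¹⁴ / 1.45e-05 = 6.90e-10.

K_b = 6.90e-10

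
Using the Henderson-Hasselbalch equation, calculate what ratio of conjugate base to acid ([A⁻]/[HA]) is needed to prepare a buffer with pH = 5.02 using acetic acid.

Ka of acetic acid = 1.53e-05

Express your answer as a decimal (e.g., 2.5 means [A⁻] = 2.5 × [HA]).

pKa = -log(1.53e-05) = 4.8153. pH = pKa + log([A⁻]/[HA]), so log([A⁻]/[HA]) = pH − pKa = 5.02 − 4.8153 = 0.2047. [A⁻]/[HA] = 10^(0.2047) = 1.60

[A⁻]/[HA] = 1.60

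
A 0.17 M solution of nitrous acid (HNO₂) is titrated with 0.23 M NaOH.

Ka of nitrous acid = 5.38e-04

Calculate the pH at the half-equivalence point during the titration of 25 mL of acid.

At half-equivalence [HA] = [A⁻], so Henderson-Hasselbalch gives pH = pKa = -log(5.38e-04) = 3.27.

pH = pKa = 3.27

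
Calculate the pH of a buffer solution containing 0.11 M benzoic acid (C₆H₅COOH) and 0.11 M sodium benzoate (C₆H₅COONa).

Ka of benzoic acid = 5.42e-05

pKa = -log(5.42e-05) = 4.27. pH = pKa + log([A⁻]/[HA]) = 4.27 + log(0.11/0.11)

pH = 4.27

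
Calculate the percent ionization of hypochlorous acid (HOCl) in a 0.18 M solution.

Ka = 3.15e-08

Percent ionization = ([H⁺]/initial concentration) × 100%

Using Ka equilibrium: x² + Ka×x - Ka×C = 0. Solving: [H⁺] = 7.5284e-05. Percent = (7.5284e-05/0.18) × 100

Percent ionization = 0.0418%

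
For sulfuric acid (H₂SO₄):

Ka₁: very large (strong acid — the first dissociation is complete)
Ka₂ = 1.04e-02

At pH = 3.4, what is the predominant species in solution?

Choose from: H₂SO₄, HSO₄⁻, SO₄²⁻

The first dissociation is complete, so H₂SO₄ itself is never the predominant species in water; pKa₂ = -log(1.04e-02) = 1.98. For a polyprotic acid the predominant species crosses at each pKa: below pKa_n the protonated form dominates, above it the deprotonated form does. At pH = 3.4, the predominant species is SO₄²⁻.

SO₄²⁻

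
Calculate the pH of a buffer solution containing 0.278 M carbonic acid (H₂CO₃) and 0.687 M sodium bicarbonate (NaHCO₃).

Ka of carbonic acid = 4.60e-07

pKa = -log(4.60e-07) = 6.34. pH = pKa + log([A⁻]/[HA]) = 6.34 + log(0.687/0.278)

pH = 6.73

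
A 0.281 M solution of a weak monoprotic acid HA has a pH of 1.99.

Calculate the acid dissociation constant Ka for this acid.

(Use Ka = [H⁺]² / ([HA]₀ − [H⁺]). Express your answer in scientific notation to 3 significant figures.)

[H⁺] = 10^(−pH) = 10^(−1.99) = 1.023e-02 M. For HA ⇌ H⁺ + A⁻, Ka = [H⁺][A⁻]/[HA] = [H⁺]² / ([HA]₀ − [H⁺]) = (1.023e-02)² / (0.281 − 1.023e-02) = 3.87e-04.

K_a = 3.87e-04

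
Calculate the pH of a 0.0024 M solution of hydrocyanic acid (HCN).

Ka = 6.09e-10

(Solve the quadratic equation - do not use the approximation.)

x² + Ka×x - Ka×C = 0. Using quadratic formula: [H⁺] = 1.2087e-06

pH = 5.92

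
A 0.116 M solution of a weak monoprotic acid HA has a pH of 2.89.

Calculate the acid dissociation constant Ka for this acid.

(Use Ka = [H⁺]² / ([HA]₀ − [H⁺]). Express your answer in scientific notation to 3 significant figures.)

[H⁺] = 10^(−pH) = 10^(−2.89) = 1.288e-03 M. For HA ⇌ H⁺ + A⁻, Ka = [H⁺][A⁻]/[HA] = [H⁺]² / ([HA]₀ − [H⁺]) = (1.288e-03)² / (0.116 − 1.288e-03) = 1.45e-05.

K_a = 1.45e-05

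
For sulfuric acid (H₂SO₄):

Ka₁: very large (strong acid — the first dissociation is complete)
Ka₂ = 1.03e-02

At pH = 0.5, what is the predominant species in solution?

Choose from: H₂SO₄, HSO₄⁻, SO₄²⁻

The first dissociation is complete, so H₂SO₄ itself is never the predominant species in water; pKa₂ = -log(1.03e-02) = 1.99. For a polyprotic acid the predominant species crosses at each pKa: below pKa_n the protonated form dominates, above it the deprotonated form does. At pH = 0.5, the predominant species is HSO₄⁻.

HSO₄⁻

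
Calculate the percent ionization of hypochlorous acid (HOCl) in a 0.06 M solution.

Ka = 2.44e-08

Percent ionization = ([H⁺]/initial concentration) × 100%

Using Ka equilibrium: x² + Ka×x - Ka×C = 0. Solving: [H⁺] = 3.8250e-05. Percent = (3.8250e-05/0.06) × 100

Percent ionization = 0.0638%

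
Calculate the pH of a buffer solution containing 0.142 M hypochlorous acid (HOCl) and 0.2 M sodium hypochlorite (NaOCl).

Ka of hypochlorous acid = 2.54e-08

pKa = -log(2.54e-08) = 7.60. pH = pKa + log([A⁻]/[HA]) = 7.60 + log(0.2/0.142)

pH = 7.74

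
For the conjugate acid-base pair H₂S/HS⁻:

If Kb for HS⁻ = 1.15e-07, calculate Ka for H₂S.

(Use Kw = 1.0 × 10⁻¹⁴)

For a conjugate pair Ka × Kb = Kw, so Ka = Kw/Kb = 1.0 × 10⁻¹⁴ / 1.15e-07 = 8.70e-08.

K_a = 8.70e-08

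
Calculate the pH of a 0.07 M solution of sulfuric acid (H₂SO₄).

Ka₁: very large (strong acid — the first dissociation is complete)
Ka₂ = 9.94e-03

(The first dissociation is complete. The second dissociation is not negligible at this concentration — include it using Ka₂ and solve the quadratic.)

First dissociation is complete: [H⁺]₀ = [HSO₄⁻]₀ = C = 0.07 M. Second dissociation HSO₄⁻ ⇌ H⁺ + SO₄²⁻: let x = [SO₄²⁻]. Ka₂ = (C + x)·x / (C − x) = 9.94e-03 → x² + (C + Ka₂)·x − Ka₂·C = 0 → x² + 0.07994·x − 6.958e-04 = 0. x = (−0.07994 + √(0.07994² + 4 × 6.958e-04)) / 2 = 7.9195e-03 M. [H⁺] = C + x = 0.07 + 7.9195e-03 = 7.7919e-02 M. pH = -log(7.7919e-02) = 1.11.

pH = 1.11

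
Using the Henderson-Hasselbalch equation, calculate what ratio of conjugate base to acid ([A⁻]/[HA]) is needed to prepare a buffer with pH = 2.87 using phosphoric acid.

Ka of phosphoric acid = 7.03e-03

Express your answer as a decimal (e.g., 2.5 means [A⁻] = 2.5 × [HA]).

pKa = -log(7.03e-03) = 2.1530. pH = pKa + log([A⁻]/[HA]), so log([A⁻]/[HA]) = pH − pKa = 2.87 − 2.1530 = 0.7170. [A⁻]/[HA] = 10^(0.7170) = 5.21

[A⁻]/[HA] = 5.21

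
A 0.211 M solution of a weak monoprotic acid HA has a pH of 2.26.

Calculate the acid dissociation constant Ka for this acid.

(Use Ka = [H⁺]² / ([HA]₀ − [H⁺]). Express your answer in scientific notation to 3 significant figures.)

[H⁺] = 10^(−pH) = 10^(−2.26) = 5.495e-03 M. For HA ⇌ H⁺ + A⁻, Ka = [H⁺][A⁻]/[HA] = [H⁺]² / ([HA]₀ − [H⁺]) = (5.495e-03)² / (0.211 − 5.495e-03) = 1.47e-04.

K_a = 1.47e-04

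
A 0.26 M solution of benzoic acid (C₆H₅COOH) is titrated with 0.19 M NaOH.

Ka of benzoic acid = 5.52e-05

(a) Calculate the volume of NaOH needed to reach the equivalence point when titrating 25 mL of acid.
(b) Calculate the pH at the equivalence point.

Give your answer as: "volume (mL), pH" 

moles acid = 0.26 × 25/1000 = 0.0065 mol; V_base = moles/0.19 × 1000 = 34.2 mL. At equivalence only the conjugate base is present: [A⁻] = 0.0065/0.059 = 1.0978e-01 M. Kb = Kw/Ka = 1.81e-10; [OH⁻] = √(Kb × [A⁻]) = 4.4595e-06; pOH = 5.35; pH = 14 - pOH = 8.65.

V = 34.2 mL, pH = 8.65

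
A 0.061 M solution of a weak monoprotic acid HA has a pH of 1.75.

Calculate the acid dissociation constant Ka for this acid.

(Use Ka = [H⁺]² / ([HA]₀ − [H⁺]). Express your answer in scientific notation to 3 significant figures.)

[H⁺] = 10^(−pH) = 10^(−1.75) = 1.778e-02 M. For HA ⇌ H⁺ + A⁻, Ka = [H⁺][A⁻]/[HA] = [H⁺]² / ([HA]₀ − [H⁺]) = (1.778e-02)² / (0.061 − 1.778e-02) = 7.32e-03.

K_a = 7.32e-03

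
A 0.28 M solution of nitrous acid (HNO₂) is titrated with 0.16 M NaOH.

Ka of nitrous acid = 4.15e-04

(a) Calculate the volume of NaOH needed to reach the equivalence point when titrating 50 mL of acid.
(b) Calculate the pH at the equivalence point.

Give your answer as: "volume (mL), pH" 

moles acid = 0.28 × 50/1000 = 0.014 mol; V_base = moles/0.16 × 1000 = 87.5 mL. At equivalence only the conjugate base is present: [A⁻] = 0.014/0.138 = 1.0182e-01 M. Kb = Kw/Ka = 2.41e-11; [OH⁻] = √(Kb × [A⁻]) = 1.5663e-06; pOH = 5.81; pH = 14 - pOH = 8.19.

V = 87.5 mL, pH = 8.19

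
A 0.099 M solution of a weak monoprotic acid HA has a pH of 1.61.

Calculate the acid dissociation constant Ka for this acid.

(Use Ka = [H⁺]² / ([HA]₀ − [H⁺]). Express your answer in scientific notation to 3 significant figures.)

[H⁺] = 10^(−pH) = 10^(−1.61) = 2.455e-02 M. For HA ⇌ H⁺ + A⁻, Ka = [H⁺][A⁻]/[HA] = [H⁺]² / ([HA]₀ − [H⁺]) = (2.455e-02)² / (0.099 − 2.455e-02) = 8.09e-03.

K_a = 8.09e-03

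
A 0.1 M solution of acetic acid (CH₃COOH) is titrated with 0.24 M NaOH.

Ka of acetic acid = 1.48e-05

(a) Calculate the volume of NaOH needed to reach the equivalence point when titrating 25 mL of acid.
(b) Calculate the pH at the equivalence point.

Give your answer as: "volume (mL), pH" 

moles acid = 0.1 × 25/1000 = 0.0025 mol; V_base = moles/0.24 × 1000 = 10.4 mL. At equivalence only the conjugate base is present: [A⁻] = 0.0025/0.035 = 7.0588e-02 M. Kb = Kw/Ka = 6.76e-10; [OH⁻] = √(Kb × [A⁻]) = 6.9061e-06; pOH = 5.16; pH = 14 - pOH = 8.84.

V = 10.4 mL, pH = 8.84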